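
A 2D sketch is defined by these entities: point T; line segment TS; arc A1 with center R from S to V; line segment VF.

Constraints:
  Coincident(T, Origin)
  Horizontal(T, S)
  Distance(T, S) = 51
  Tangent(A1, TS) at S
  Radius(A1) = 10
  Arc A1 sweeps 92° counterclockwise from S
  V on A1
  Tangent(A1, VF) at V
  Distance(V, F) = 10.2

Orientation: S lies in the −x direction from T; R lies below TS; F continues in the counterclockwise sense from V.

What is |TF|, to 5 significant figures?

64.023

T is at the origin; TS is horizontal with |TS| = 51.0 and S on the −x side, so S = (-51.000, 0.0000). Tangency of A1 to TS means the radius RS is perpendicular to TS, so R = S + (0, -10) = (-51.000, -10.000). On A1, S sits at bearing 90° from R; a 92° counterclockwise sweep puts V at bearing 182°, so V = R + 10.0·(cos 182°, sin 182°) = (-60.994, -10.349). The tangent condition forces RV to be normal to VF, so VF runs along (−sin 182°, cos 182°); with |VF| = 10.2, F = (-60.638, -20.543). Then |TF| = |F − T| = 64.023.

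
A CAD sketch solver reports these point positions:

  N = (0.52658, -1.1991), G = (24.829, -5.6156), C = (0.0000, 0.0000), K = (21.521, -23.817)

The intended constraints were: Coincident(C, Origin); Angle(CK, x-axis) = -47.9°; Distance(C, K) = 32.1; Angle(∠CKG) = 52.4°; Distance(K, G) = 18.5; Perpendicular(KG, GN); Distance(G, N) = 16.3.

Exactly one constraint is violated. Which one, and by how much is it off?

Distance(G, N) = 16.3 — off by 8.40.

C = (0.00, 0.00) ✓; CK at -47.90° ✓; |CK| = 32.10 ✓; ∠CKG = 52.40° ✓; |KG| = 18.50 ✓; ∠(KG, GN) = 90.00° ✓; |GN| = 24.70 ✗.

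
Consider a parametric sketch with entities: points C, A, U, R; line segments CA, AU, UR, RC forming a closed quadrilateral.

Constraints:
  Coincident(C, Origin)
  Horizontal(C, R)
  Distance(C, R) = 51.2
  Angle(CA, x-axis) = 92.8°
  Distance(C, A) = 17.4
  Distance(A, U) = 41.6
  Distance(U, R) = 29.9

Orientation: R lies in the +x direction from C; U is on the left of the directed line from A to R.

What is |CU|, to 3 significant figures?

48.1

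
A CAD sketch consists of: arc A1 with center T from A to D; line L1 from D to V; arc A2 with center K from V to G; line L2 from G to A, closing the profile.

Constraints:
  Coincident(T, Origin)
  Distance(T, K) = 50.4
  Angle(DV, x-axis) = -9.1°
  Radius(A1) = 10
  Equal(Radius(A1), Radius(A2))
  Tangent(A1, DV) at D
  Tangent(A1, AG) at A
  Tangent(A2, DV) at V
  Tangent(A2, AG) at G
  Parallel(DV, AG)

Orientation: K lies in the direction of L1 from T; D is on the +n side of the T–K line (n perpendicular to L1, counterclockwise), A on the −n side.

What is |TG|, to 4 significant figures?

51.38

The slot axis is L1's direction at -9.1°, so u = (cos -9.1°, sin -9.1°) = (0.9874, -0.1582) and n = (−sin -9.1°, cos -9.1°) = (0.1582, 0.9874). T is at the origin and K lies 50.4 along u from T, so K = 50.4·u = (49.77, -7.971). Tangency of A1 to both parallel lines with radius 10.0 puts D and A at T ± 10.0·n: D = (1.582, 9.874), A = (-1.582, -9.874). Equal radii place V and G the same way about K: V = K + 10.0·n = (51.35, 1.903), G = K − 10.0·n = (48.18, -17.85). Then |TG| = |G − T| = 51.38.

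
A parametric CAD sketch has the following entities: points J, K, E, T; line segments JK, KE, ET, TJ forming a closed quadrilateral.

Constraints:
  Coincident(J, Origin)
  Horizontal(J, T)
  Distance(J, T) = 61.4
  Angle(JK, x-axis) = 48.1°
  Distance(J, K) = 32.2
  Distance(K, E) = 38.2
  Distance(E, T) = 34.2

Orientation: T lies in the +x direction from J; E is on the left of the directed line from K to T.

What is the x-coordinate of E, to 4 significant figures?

58.35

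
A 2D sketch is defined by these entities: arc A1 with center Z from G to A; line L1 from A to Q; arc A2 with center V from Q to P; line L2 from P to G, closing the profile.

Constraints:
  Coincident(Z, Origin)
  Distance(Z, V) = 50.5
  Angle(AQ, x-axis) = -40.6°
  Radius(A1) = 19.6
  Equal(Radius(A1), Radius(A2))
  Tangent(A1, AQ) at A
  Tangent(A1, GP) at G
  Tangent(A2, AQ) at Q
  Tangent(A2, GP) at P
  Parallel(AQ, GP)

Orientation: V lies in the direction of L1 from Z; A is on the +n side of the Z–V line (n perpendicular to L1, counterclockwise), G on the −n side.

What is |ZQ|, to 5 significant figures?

54.170

Tangency of A1 to both parallel lines with radius 19.6 puts A and G at Z ± 19.6·n: A = (12.755, 14.882), G = (-12.755, -14.882). Equal radii place Q and P the same way about V: Q = V + 19.6·n = (51.098, -17.982), P = V − 19.6·n = (25.588, -47.746). Then |ZQ| = |Q − Z| = 54.170.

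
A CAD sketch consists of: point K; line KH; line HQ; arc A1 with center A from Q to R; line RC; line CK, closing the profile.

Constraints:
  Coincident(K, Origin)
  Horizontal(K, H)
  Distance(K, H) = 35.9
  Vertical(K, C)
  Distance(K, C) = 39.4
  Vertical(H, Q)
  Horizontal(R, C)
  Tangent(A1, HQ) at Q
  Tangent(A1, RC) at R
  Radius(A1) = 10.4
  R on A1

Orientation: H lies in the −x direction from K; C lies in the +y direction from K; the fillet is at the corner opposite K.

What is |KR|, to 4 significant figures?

46.93

K is at the origin; KH is horizontal with |KH| = 35.9 and H on the −x side, so H = (-35.90, 0.000). KC is vertical with |KC| = 39.4 and C on the +y side, so C = (0.000, 39.40). The virtual corner opposite K is at (-35.90, 39.40). Tangency of A1 to HQ means the radius AQ is perpendicular to HQ and since A1 is tangent to RC there, AR ⟂ RC, with radius 10.4, so the center A sits 10.4 in from both sides at A = (-25.50, 29.00). That places the tangent points at Q = (-35.90, 29.00) on HQ and R = (-25.50, 39.40) on RC. Then |KR| = |R − K| = 46.93.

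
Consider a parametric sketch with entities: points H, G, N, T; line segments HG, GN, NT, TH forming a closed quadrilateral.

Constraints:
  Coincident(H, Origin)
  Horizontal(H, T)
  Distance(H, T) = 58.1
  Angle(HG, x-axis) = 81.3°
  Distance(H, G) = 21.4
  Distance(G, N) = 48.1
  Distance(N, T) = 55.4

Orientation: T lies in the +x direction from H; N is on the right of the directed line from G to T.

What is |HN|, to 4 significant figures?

28.18

Checks: |GN| = 48.10 ✓; |NT| = 55.40 ✓.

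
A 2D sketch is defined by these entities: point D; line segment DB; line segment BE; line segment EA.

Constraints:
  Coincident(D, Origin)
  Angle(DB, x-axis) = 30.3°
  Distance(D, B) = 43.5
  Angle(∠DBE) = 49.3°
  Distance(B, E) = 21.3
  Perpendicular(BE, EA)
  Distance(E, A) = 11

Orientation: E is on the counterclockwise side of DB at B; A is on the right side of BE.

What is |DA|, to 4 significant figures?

44.54

∠DBE = 49.3°, so BE runs at 30.3° + (180° − 49.3°) = 161.0° from the x-axis; with |BE| = 21.3, E = B + 21.3·(cos 161.0°, sin 161.0°) = (17.42, 28.88). The perpendicularity gives EA at right angles to BE; with |EA| = 11.0 on the right of BE, A = E + 11.0·(0.3256, 0.9455) = (21.00, 39.28). Then |DA| = |A − D| = 44.54.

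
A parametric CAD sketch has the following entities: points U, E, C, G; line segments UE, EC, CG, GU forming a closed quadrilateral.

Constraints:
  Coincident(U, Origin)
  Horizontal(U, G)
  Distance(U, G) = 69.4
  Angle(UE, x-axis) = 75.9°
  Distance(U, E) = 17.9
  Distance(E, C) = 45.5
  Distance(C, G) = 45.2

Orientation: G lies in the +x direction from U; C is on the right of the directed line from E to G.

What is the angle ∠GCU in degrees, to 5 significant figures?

117.35°

Checks: U = (0.00, 0.00) ✓; |EC| = 45.50 ✓; |CG| = 45.20 ✓.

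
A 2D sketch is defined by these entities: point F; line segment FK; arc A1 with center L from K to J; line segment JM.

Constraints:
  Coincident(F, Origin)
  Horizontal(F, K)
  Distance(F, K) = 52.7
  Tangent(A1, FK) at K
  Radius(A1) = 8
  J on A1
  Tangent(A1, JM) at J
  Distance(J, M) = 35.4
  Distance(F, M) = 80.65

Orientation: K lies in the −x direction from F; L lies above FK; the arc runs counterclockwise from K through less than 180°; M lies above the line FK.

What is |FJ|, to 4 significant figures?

48.56

Checks: |LJ| = 8.000 ✓; ∠(LJ, JM) = 90.00° ✓; |JM| = 35.40 ✓; |FM| = 80.65 ✓.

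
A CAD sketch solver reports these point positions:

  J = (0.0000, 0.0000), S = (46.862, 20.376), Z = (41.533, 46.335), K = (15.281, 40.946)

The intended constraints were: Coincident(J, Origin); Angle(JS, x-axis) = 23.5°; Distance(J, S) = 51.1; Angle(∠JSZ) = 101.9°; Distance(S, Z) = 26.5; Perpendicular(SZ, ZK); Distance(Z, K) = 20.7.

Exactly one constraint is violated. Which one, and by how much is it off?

Distance(Z, K) = 20.7 — off by 6.10.

J = (0.00, 0.00) ✓; JS at 23.50° ✓; |JS| = 51.10 ✓; ∠JSZ = 101.9° ✓; |SZ| = 26.50 ✓; ∠(SZ, ZK) = 90.00° ✓; |ZK| = 26.80 ✗.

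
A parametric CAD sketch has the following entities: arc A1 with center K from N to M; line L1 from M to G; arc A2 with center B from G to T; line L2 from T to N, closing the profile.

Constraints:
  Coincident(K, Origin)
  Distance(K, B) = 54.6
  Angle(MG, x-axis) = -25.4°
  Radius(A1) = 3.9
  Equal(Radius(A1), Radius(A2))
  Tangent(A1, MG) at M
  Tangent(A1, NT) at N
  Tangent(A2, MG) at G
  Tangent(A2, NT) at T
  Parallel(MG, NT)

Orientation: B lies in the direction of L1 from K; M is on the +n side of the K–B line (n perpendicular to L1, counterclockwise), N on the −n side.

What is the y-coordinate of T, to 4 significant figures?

-26.94

The slot axis is L1's direction at -25.4°, so u = (cos -25.4°, sin -25.4°) = (0.9033, -0.4289) and n = (−sin -25.4°, cos -25.4°) = (0.4289, 0.9033). K is at the origin and B lies 54.6 along u from K, so B = 54.6·u = (49.32, -23.42). Tangency of A1 to both parallel lines with radius 3.9 puts M and N at K ± 3.9·n: M = (1.673, 3.523), N = (-1.673, -3.523). Equal radii place G and T the same way about B: G = B + 3.9·n = (50.99, -19.90), T = B − 3.9·n = (47.65, -26.94). So T.y = -26.94.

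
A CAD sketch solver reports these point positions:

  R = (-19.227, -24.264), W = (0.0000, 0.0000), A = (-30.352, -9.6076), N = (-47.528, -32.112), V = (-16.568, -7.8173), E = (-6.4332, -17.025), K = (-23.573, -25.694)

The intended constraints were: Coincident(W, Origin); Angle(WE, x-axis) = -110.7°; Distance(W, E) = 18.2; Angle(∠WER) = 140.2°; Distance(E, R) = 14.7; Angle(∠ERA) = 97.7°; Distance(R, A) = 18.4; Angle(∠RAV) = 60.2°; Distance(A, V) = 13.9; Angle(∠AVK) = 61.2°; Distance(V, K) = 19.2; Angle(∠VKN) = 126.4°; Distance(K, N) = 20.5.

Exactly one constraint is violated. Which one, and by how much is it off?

Distance(K, N) = 20.5 — off by 4.30.

W = (0.00, 0.00) ✓; WE at -110.7° ✓; |WE| = 18.20 ✓; ∠WER = 140.2° ✓; |ER| = 14.70 ✓; ∠ERA = 97.70° ✓; |RA| = 18.40 ✓; ∠RAV = 60.20° ✓; |AV| = 13.90 ✓; ∠AVK = 61.20° ✓; |VK| = 19.20 ✓; ∠VKN = 126.4° ✓; |KN| = 24.80 ✗.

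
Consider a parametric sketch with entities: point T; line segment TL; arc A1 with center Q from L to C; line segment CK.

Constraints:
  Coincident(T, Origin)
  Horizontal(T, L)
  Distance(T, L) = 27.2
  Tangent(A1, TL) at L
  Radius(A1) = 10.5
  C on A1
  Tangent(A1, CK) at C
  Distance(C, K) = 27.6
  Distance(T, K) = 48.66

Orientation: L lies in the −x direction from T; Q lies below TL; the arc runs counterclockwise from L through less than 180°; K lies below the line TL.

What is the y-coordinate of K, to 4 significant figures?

-40.03

Checks: T = (0.00, 0.00) ✓; |QC| = 10.50 ✓; ∠(QC, CK) = 90.00° ✓; |CK| = 27.60 ✓; |TK| = 48.66 ✓.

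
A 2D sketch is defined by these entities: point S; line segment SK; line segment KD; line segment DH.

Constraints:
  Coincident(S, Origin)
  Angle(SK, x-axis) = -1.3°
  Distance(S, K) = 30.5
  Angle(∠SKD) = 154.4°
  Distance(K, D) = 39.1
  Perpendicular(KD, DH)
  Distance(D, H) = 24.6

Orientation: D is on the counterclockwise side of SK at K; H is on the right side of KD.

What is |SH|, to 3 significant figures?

76.6

∠SKD = 154.4°, so KD runs at -1.3° + (180° − 154.4°) = 24.3° from the x-axis; with |KD| = 39.1, D = K + 39.1·(cos 24.3°, sin 24.3°) = (66.1, 15.4). KD is perpendicular to DH; with |DH| = 24.6 on the right of KD, H = D + 24.6·(0.412, -0.911) = (76.3, -7.02). Then |SH| = |H − S| = 76.6.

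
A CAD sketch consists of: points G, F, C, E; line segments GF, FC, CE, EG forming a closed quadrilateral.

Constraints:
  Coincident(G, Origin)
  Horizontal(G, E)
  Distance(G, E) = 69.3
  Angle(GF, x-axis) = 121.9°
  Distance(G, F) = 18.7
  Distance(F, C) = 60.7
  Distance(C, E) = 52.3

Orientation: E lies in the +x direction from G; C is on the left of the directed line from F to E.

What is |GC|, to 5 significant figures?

62.610

Checks: G = (0.00, 0.00) ✓; |FC| = 60.70 ✓; |CE| = 52.30 ✓.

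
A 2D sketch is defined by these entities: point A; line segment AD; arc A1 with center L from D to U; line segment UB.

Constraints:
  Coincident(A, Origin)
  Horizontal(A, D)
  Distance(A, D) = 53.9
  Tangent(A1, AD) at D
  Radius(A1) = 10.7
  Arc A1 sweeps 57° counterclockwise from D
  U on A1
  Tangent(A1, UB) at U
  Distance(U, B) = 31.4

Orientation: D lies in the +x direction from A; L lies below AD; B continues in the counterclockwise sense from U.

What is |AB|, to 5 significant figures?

41.810

On A1, D sits at bearing 90° from L; a 57° counterclockwise sweep puts U at bearing 147°, so U = L + 10.7·(cos 147°, sin 147°) = (44.926, -4.8724). Tangency of A1 to UB means the radius LU is perpendicular to UB, so UB runs along (−sin 147°, cos 147°); with |UB| = 31.4, B = (27.825, -31.207). Then |AB| = |B − A| = 41.810.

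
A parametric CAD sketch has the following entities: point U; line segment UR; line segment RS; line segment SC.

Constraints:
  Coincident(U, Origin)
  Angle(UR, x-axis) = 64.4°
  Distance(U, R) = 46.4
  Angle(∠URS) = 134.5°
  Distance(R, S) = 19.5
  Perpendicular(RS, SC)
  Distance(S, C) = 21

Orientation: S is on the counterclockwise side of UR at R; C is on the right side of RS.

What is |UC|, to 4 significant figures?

75.05

U is at the origin; UR runs at 64.4° with length 46.4, so R = 46.4·(cos 64.4°, sin 64.4°) = (20.05, 41.85). ∠URS = 134.5°, so RS runs at 64.4° + (180° − 134.5°) = 109.9° from the x-axis; with |RS| = 19.5, S = R + 19.5·(cos 109.9°, sin 109.9°) = (13.41, 60.18). RS ⟂ SC; with |SC| = 21.0 on the right of RS, C = S + 21.0·(0.9403, 0.3404) = (33.16, 67.33). Then |UC| = |C − U| = 75.05.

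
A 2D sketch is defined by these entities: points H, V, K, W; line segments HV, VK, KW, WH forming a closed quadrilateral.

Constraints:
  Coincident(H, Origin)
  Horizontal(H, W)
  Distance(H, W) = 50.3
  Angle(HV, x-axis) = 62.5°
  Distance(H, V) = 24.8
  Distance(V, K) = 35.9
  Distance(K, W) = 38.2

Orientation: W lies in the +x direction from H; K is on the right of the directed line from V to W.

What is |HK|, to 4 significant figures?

20.11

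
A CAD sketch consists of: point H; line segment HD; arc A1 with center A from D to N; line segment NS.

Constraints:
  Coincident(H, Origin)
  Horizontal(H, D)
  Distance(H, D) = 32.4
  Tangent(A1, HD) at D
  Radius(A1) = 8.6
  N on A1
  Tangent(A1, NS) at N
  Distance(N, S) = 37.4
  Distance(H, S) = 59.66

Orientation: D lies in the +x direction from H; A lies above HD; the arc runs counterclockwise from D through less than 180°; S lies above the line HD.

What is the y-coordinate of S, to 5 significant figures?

46.681

Checks: |AN| = 8.600 ✓; ∠(AN, NS) = 90.00° ✓; |NS| = 37.40 ✓; |HS| = 59.66 ✓.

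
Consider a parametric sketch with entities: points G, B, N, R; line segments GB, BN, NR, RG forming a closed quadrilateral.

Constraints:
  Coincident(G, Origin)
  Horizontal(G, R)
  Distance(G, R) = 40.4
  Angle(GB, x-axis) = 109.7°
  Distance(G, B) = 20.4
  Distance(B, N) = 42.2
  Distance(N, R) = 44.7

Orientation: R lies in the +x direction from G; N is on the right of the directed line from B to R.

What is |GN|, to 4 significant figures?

22.20

G is at the origin; GR is horizontal with |GR| = 40.4 and R in +x, so R = (40.4, 0). GB runs at 109.7° with |GB| = 20.4, so B = (-6.877, 19.21). N is determined by |BN| = 42.2 and |NR| = 44.7 together: it lies at the intersection of circle(B, 42.2) and circle(R, 44.7). With |BR| = 51.03, the foot of the radical line on BR is 23.39 from B and the perpendicular offset is √(42.2² − 23.39²) = 35.13. Taking the right-of-BR solution: N = (1.568, -22.14).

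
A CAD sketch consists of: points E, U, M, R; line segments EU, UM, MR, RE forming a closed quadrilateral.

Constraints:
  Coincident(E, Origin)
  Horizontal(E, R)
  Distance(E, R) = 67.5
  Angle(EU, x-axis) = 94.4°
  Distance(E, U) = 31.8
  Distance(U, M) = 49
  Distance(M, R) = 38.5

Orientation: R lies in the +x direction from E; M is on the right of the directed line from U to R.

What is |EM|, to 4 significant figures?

29.92

Checks: |UM| = 49.00 ✓; |MR| = 38.50 ✓.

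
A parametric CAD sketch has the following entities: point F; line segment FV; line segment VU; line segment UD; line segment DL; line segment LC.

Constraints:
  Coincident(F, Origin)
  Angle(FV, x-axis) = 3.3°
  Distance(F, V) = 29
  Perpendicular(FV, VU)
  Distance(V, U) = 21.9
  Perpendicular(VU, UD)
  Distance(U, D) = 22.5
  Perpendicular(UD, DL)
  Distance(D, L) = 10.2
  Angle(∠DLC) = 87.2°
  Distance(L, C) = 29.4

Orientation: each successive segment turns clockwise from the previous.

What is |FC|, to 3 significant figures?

38.2

F is at the origin; FV runs at 3.3° with length 29.0, so V = (29.0, 1.67). The perpendicularity gives VU at right angles to FV, so VU runs at -86.7°; with |VU| = 21.9, U = (30.2, -20.2). VU is perpendicular to UD, so UD runs at -177°; with |UD| = 22.5, D = (7.75, -21.5). UD is perpendicular to DL, so DL runs at 93.3°; with |DL| = 10.2, L = (7.16, -11.3). ∠DLC = 87.2° gives LC at 0.500° from the x-axis; with |LC| = 29.4, C = (36.6, -11.0). Then |FC| = |C − F| = 38.2.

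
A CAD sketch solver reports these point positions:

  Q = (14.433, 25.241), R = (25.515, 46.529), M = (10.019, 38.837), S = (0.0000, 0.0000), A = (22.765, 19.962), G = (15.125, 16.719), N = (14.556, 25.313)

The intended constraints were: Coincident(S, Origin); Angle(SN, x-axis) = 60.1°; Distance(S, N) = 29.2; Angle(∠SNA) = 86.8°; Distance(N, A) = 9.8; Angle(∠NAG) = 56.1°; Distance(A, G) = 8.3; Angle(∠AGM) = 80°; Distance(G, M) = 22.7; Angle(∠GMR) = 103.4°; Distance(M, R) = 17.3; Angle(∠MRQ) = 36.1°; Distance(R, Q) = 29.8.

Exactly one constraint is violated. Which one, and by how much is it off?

Distance(R, Q) = 29.8 — off by 5.80.

S = (0.00, 0.00) ✓; SN at 60.10° ✓; |SN| = 29.20 ✓; ∠SNA = 86.80° ✓; |NA| = 9.799 ✓; ∠NAG = 56.10° ✓; |AG| = 8.300 ✓; ∠AGM = 80.00° ✓; |GM| = 22.70 ✓; ∠GMR = 103.4° ✓; |MR| = 17.30 ✓; ∠MRQ = 36.10° ✓; |RQ| = 24.00 ✗.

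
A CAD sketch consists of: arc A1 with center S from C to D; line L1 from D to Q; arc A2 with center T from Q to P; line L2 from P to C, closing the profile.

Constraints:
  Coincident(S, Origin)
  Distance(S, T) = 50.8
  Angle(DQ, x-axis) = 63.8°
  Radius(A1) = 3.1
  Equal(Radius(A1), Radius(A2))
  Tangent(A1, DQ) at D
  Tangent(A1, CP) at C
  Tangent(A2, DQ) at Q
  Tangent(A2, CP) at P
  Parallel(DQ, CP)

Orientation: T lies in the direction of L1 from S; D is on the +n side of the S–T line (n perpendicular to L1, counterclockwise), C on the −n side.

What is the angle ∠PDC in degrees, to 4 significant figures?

83.04°

Tangency of A1 to both parallel lines with radius 3.1 puts D and C at S ± 3.1·n: D = (-2.782, 1.369), C = (2.782, -1.369). Equal radii place Q and P the same way about T: Q = T + 3.1·n = (19.65, 46.95), P = T − 3.1·n = (25.21, 44.21). Then cos ∠PDC = DP·DC / (|DP||DC|), giving 83.04°.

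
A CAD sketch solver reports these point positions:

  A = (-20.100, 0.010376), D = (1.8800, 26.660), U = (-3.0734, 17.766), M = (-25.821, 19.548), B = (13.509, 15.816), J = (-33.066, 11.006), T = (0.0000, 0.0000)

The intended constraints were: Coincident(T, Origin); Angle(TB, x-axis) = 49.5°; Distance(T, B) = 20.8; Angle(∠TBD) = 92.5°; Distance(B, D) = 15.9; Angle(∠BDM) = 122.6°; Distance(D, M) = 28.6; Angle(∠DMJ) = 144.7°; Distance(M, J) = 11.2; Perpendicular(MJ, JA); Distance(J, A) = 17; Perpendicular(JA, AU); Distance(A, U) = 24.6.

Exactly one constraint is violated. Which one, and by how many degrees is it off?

Perpendicular(JA, AU) — off by 3.50°.

T = (0.00, 0.00) ✓; TB at 49.50° ✓; |TB| = 20.80 ✓; ∠TBD = 92.50° ✓; |BD| = 15.90 ✓; ∠BDM = 122.6° ✓; |DM| = 28.60 ✓; ∠DMJ = 144.7° ✓; |MJ| = 11.20 ✓; ∠(MJ, JA) = 90.00° ✓; |JA| = 17.00 ✓; ∠(JA, AU) = 86.50° ✗; |AU| = 24.60 ✓.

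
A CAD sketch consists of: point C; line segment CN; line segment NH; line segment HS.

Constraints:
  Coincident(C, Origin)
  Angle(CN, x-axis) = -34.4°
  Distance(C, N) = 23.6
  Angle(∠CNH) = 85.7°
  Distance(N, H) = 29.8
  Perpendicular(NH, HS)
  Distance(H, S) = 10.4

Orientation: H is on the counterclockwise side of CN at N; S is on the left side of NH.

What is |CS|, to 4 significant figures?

30.95

C is at the origin; CN runs at -34.4° with length 23.6, so N = 23.6·(cos -34.4°, sin -34.4°) = (19.47, -13.33). ∠CNH = 85.7°, so NH runs at -34.4° + (180° − 85.7°) = 59.90° from the x-axis; with |NH| = 29.8, H = N + 29.8·(cos 59.90°, sin 59.90°) = (34.42, 12.45). NH is perpendicular to HS; with |HS| = 10.4 on the left of NH, S = H + 10.4·(-0.8652, 0.5015) = (25.42, 17.66). Then |CS| = |S − C| = 30.95.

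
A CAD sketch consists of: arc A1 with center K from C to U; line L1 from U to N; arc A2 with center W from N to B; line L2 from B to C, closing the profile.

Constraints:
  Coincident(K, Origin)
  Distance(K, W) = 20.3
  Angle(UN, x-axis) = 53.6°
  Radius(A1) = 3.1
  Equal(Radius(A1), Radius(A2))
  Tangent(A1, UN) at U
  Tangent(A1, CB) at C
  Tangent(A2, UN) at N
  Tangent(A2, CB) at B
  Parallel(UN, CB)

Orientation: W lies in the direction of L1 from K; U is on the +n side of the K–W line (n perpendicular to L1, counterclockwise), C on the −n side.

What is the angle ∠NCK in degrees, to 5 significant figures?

73.016°

Tangency of A1 to both parallel lines with radius 3.1 puts U and C at K ± 3.1·n: U = (-2.4952, 1.8396), C = (2.4952, -1.8396). Equal radii place N and B the same way about W: N = W + 3.1·n = (9.5512, 18.179), B = W − 3.1·n = (14.542, 14.500). Then cos ∠NCK = CN·CK / (|CN||CK|), giving 73.016°.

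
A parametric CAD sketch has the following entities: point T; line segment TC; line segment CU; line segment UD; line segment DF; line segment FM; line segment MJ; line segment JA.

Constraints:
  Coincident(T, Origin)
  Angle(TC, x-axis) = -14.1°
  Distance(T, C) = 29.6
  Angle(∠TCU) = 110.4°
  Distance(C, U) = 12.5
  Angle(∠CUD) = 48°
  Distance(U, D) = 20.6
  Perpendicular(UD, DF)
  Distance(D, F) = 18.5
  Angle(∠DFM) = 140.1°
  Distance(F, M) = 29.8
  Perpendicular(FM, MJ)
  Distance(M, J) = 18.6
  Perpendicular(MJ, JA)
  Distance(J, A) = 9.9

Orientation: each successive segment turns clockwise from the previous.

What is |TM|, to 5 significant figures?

55.043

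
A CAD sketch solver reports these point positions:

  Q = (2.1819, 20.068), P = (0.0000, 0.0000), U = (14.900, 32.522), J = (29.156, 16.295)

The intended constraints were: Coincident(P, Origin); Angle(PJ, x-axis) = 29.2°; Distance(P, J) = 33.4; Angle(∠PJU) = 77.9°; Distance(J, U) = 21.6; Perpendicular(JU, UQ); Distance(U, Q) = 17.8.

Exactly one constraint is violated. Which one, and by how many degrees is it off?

Perpendicular(JU, UQ) — off by 3.10°.

P = (0.00, 0.00) ✓; PJ at 29.20° ✓; |PJ| = 33.40 ✓; ∠PJU = 77.90° ✓; |JU| = 21.60 ✓; ∠(JU, UQ) = 93.10° ✗; |UQ| = 17.80 ✓.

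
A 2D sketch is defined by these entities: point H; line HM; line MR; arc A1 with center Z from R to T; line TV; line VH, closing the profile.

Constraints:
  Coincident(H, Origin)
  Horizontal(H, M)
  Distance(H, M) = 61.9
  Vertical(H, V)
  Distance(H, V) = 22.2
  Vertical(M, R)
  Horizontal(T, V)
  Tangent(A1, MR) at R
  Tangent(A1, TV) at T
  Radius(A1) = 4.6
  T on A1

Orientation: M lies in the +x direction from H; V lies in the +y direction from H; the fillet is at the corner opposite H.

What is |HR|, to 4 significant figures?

64.35

H is at the origin; H and M share the same y with |HM| = 61.9 and M on the +x side, so M = (61.90, 0.000). H and V share the same x with |HV| = 22.2 and V on the +y side, so V = (0.000, 22.20). The virtual corner opposite H is at (61.90, 22.20). Tangency of A1 to MR means the radius ZR is perpendicular to MR and since A1 is tangent to TV there, ZT ⟂ TV, with radius 4.6, so the center Z sits 4.6 in from both sides at Z = (57.30, 17.60). That places the tangent points at R = (61.90, 17.60) on MR and T = (57.30, 22.20) on TV. Then |HR| = |R − H| = 64.35.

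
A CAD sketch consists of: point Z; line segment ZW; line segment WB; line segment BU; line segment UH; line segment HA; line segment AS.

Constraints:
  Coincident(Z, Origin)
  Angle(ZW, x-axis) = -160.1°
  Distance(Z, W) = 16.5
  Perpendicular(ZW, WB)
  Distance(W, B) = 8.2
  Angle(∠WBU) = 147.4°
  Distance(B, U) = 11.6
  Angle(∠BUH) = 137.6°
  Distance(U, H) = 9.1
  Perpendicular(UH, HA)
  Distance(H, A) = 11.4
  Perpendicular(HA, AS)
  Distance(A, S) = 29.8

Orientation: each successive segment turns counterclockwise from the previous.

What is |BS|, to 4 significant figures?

12.65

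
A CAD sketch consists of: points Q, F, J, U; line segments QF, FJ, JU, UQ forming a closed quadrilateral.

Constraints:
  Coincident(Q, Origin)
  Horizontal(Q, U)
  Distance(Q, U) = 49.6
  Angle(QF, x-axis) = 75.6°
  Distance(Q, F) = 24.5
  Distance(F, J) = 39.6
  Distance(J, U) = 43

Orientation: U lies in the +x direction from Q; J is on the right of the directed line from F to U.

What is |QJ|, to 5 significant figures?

18.403

Q is at the origin; Q and U share the same y with |QU| = 49.6 and U in +x, so U = (49.6, 0). QF runs at 75.6° with |QF| = 24.5, so F = (6.0929, 23.730). J is determined by |FJ| = 39.6 and |JU| = 43.0 together: it lies at the intersection of circle(F, 39.6) and circle(U, 43.0). With |FU| = 49.558, the foot of the radical line on FU is 21.946 from F and the perpendicular offset is √(39.6² − 21.946²) = 32.963. Taking the right-of-FU solution: J = (9.5750, -15.716).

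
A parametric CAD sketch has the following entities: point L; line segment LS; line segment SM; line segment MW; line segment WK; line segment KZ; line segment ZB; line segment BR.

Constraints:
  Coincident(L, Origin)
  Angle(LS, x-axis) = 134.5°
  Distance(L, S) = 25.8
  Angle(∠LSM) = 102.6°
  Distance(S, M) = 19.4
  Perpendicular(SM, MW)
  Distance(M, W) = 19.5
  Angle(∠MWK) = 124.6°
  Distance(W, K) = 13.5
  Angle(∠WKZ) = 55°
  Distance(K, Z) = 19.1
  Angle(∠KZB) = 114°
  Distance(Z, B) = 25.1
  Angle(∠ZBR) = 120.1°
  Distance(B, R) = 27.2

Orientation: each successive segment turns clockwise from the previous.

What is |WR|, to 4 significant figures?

34.37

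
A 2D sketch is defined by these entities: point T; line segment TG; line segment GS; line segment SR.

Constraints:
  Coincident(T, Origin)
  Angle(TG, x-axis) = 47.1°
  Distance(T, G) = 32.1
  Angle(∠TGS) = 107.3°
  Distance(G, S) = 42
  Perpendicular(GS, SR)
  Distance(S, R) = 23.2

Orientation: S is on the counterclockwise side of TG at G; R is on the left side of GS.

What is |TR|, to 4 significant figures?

52.08

T is at the origin; TG runs at 47.1° with length 32.1, so G = 32.1·(cos 47.1°, sin 47.1°) = (21.85, 23.51). ∠TGS = 107.3°, so GS runs at 47.1° + (180° − 107.3°) = 119.8° from the x-axis; with |GS| = 42.0, S = G + 42.0·(cos 119.8°, sin 119.8°) = (0.9782, 59.96). GS ⟂ SR; with |SR| = 23.2 on the left of GS, R = S + 23.2·(-0.8678, -0.4970) = (-19.15, 48.43). Then |TR| = |R − T| = 52.08.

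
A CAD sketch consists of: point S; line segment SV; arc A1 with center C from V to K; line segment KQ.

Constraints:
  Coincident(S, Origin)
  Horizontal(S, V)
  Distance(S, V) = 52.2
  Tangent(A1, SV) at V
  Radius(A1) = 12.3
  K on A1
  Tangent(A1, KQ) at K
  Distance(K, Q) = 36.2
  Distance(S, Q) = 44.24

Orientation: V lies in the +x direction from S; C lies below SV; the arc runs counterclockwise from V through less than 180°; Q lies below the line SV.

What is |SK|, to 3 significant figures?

42.0

Checks: |CK| = 12.30 ✓; ∠(CK, KQ) = 90.00° ✓; |KQ| = 36.20 ✓; |SQ| = 44.24 ✓.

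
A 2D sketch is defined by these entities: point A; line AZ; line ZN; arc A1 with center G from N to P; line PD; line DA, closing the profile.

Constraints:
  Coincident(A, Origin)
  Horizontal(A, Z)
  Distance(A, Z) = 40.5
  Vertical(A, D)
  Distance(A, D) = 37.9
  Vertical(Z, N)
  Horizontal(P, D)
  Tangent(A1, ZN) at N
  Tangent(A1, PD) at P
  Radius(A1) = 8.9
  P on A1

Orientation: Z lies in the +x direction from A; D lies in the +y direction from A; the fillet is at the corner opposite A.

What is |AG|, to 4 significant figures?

42.89

AD is vertical with |AD| = 37.9 and D on the +y side, so D = (0.000, 37.90). The virtual corner opposite A is at (40.50, 37.90). Tangency of A1 to ZN means the radius GN is perpendicular to ZN and A1 meets PD tangentially, so GP is at right angles to PD, with radius 8.9, so the center G sits 8.9 in from both sides at G = (31.60, 29.00). Then |AG| = |G − A| = 42.89.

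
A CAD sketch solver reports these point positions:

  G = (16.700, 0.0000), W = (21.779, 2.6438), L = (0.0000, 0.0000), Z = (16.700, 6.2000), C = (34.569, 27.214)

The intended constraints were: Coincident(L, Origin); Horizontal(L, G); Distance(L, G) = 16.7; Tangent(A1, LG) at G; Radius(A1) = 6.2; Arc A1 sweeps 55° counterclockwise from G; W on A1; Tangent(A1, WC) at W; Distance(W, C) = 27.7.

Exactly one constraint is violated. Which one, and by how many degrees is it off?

Tangent(A1, WC) at W — off by 7.50°.

L = (0.00, 0.00) ✓; L.y = 0.00, G.y = 0.00 ✓; |LG| = 16.70 ✓; ∠(ZG, GL) = 90.00° ✓; |ZG| = 6.200 ✓; bearing(Z→W) − bearing(Z→G) = 55.00° ✓; |ZW| = 6.200 ✓; ∠(ZW, WC) = 82.50° ✗; |WC| = 27.70 ✓.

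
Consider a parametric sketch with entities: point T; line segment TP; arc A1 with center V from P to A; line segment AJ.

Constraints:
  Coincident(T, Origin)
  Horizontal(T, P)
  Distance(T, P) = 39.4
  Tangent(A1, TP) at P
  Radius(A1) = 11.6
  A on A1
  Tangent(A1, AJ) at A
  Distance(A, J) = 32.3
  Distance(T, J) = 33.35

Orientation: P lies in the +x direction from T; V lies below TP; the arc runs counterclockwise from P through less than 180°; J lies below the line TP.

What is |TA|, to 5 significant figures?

30.312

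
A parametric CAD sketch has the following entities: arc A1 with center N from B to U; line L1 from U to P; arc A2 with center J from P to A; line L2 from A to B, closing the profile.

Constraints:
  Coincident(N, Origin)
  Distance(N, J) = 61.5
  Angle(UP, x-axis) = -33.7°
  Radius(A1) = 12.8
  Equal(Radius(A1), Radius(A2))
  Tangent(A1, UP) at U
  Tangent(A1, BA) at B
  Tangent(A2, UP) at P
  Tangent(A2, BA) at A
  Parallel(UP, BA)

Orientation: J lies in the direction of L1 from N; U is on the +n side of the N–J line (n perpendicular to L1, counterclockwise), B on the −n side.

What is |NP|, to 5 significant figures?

62.818

The slot axis is L1's direction at -33.7°, so u = (cos -33.7°, sin -33.7°) = (0.83195, -0.55484) and n = (−sin -33.7°, cos -33.7°) = (0.55484, 0.83195). N is at the origin and J lies 61.5 along u from N, so J = 61.5·u = (51.165, -34.123). Tangency of A1 to both parallel lines with radius 12.8 puts U and B at N ± 12.8·n: U = (7.1020, 10.649), B = (-7.1020, -10.649). Equal radii place P and A the same way about J: P = J + 12.8·n = (58.267, -23.474), A = J − 12.8·n = (44.063, -44.772). Then |NP| = |P − N| = 62.818.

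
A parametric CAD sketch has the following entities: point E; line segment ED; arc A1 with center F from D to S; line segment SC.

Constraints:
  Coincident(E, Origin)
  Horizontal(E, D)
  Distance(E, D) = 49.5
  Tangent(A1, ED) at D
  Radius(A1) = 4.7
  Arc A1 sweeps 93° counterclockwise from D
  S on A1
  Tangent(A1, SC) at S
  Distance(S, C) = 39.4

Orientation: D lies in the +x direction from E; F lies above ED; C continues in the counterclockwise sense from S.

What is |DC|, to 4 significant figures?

44.37

E is at the origin; ED is horizontal with |ED| = 49.5 and D on the +x side, so D = (49.50, 0.000). Since A1 is tangent to ED there, FD ⟂ ED, so F = D + (0, 4.7) = (49.50, 4.700). On A1, D sits at bearing -90° from F; a 93° counterclockwise sweep puts S at bearing 3°, so S = F + 4.7·(cos 3°, sin 3°) = (54.19, 4.946). A1 meets SC tangentially, so FS is at right angles to SC, so SC runs along (−sin 3°, cos 3°); with |SC| = 39.4, C = (52.13, 44.29). Then |DC| = |C − D| = 44.37.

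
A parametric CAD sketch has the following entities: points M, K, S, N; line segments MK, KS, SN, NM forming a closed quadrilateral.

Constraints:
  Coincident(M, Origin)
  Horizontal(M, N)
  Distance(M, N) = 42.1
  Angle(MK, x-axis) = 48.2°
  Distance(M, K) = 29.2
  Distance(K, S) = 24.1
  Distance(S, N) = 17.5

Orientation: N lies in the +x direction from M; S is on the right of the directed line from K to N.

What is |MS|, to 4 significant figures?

24.75

M is at the origin; M and N share the same y with |MN| = 42.1 and N in +x, so N = (42.1, 0). MK runs at 48.2° with |MK| = 29.2, so K = (19.46, 21.77). S is determined by |KS| = 24.1 and |SN| = 17.5 together: it lies at the intersection of circle(K, 24.1) and circle(N, 17.5). With |KN| = 31.41, the foot of the radical line on KN is 20.07 from K and the perpendicular offset is √(24.1² − 20.07²) = 13.34. Taking the right-of-KN solution: S = (24.69, -1.759).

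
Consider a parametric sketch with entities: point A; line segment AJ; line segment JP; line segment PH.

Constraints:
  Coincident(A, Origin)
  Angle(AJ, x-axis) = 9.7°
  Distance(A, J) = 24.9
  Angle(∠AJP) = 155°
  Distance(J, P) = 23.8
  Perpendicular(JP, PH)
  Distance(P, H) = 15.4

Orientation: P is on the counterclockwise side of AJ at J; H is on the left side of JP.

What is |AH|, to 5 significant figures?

46.623

∠AJP = 155.0°, so JP runs at 9.7° + (180° − 155.0°) = 34.700° from the x-axis; with |JP| = 23.8, P = J + 23.8·(cos 34.700°, sin 34.700°) = (44.111, 17.744). JP is perpendicular to PH; with |PH| = 15.4 on the left of JP, H = P + 15.4·(-0.56928, 0.82214) = (35.344, 30.405). Then |AH| = |H − A| = 46.623.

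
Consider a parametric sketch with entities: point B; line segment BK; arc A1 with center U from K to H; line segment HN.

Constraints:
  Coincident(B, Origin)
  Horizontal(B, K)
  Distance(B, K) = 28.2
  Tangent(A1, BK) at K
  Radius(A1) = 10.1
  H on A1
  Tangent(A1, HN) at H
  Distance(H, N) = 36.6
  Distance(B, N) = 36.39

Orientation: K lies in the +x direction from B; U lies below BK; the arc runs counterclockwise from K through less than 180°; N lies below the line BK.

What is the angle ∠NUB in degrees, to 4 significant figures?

63.51°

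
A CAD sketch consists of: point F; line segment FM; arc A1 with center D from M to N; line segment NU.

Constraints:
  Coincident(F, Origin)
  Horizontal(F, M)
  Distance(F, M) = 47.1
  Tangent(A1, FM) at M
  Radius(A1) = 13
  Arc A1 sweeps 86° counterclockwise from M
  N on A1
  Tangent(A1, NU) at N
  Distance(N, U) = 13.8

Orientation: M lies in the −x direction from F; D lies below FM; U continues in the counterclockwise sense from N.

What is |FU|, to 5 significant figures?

66.283

On A1, M sits at bearing 90° from D; an 86° counterclockwise sweep puts N at bearing 176°, so N = D + 13.0·(cos 176°, sin 176°) = (-60.068, -12.093). A1 meets NU tangentially, so DN is at right angles to NU, so NU runs along (−sin 176°, cos 176°); with |NU| = 13.8, U = (-61.031, -25.860). Then |FU| = |U − F| = 66.283.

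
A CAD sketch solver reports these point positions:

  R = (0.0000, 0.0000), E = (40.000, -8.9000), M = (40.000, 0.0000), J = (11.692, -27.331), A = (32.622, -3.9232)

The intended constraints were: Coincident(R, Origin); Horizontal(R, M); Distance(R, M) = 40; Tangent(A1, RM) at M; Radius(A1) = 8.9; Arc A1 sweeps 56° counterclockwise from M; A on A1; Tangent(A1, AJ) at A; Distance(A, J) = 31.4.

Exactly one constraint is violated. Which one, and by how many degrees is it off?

Tangent(A1, AJ) at A — off by 7.80°.

R = (0.00, 0.00) ✓; R.y = 0.00, M.y = 0.00 ✓; |RM| = 40.00 ✓; ∠(EM, MR) = 90.00° ✓; |EM| = 8.900 ✓; bearing(E→A) − bearing(E→M) = 56.00° ✓; |EA| = 8.900 ✓; ∠(EA, AJ) = 97.80° ✗; |AJ| = 31.40 ✓.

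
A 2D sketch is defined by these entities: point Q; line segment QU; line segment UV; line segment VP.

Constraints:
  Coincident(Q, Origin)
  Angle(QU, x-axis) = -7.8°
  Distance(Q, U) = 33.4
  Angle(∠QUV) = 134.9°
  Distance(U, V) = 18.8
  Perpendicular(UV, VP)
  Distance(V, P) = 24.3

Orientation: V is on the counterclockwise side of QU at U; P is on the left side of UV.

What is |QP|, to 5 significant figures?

42.381

∠QUV = 134.9°, so UV runs at -7.8° + (180° − 134.9°) = 37.300° from the x-axis; with |UV| = 18.8, V = U + 18.8·(cos 37.300°, sin 37.300°) = (48.046, 6.8597). UV is perpendicular to VP; with |VP| = 24.3 on the left of UV, P = V + 24.3·(-0.60599, 0.79547) = (33.320, 26.190). Then |QP| = |P − Q| = 42.381.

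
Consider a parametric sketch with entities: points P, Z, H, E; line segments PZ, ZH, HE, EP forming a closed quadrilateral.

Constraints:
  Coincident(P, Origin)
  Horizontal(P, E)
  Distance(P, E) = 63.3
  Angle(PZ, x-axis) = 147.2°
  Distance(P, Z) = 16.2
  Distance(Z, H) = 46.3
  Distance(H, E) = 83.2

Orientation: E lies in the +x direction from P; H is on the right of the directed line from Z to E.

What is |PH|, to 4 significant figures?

39.03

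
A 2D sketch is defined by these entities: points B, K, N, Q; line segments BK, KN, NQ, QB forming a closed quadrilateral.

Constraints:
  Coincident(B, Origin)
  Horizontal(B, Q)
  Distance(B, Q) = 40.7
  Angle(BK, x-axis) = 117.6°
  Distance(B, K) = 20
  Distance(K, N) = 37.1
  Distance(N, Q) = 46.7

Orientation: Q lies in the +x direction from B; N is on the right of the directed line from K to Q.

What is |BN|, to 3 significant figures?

18.8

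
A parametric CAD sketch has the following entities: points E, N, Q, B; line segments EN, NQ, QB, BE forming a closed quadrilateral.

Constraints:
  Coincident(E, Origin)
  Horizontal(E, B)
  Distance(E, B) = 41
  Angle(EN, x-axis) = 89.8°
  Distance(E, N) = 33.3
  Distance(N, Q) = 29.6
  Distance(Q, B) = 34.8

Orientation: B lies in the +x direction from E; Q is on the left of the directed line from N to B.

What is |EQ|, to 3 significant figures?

44.3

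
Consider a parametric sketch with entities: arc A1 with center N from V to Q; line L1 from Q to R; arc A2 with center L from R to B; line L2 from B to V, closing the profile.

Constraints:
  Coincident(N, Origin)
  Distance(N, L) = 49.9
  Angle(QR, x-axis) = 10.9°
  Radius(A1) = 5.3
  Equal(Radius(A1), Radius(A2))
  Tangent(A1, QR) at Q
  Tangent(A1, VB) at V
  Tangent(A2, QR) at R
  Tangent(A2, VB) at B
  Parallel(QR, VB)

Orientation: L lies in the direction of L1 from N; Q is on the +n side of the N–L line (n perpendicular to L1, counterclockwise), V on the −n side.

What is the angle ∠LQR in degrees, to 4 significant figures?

6.063°

Tangency of A1 to both parallel lines with radius 5.3 puts Q and V at N ± 5.3·n: Q = (-1.002, 5.204), V = (1.002, -5.204). Equal radii place R and B the same way about L: R = L + 5.3·n = (48.00, 14.64), B = L − 5.3·n = (50.00, 4.231). Then cos ∠LQR = QL·QR / (|QL||QR|), giving 6.063°.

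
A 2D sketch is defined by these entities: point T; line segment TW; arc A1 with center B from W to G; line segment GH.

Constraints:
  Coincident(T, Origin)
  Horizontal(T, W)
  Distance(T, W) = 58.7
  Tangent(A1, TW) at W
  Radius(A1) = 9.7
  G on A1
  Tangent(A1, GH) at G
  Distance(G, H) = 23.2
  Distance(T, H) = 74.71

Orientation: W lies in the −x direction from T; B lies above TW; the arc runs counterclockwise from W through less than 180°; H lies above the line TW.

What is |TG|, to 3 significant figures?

53.9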